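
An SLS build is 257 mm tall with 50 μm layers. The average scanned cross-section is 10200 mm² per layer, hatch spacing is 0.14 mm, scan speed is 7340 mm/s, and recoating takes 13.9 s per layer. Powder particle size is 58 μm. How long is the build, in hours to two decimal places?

34.02 hours

Layers = ⌈257/0.05⌉ = 5140.
Hatch length per layer: 10200 / 0.14 → 72857.1 mm.
Per-layer scan time: 72857.1 / 7340 → 9.926 s.
Time per layer = 9.926 + 13.9 = 23.826 s.
5140 layers × 23.826 s/layer = 122465.64 s, i.e. 34.02 hours.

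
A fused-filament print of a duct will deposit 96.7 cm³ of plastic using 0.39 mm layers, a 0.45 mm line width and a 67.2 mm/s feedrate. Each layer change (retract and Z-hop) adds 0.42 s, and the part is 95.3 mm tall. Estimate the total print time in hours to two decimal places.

Bead cross-section = 0.39 × 0.45 = 0.1755 mm².
Toolpath length = 96.7 cm³ / 0.1755 mm² = 96700 / 0.1755 = 550997.2 mm.
Time extruding = 550997.2 / 67.2 = 8199.4 s.
Layer count = ceil(95.3 / 0.39) = 245.
Z-hop total = 245 × 0.42, so 102.9 s.
Altogether 8199.4 + 102.9 = 8302.3 s, i.e. 2.31 hours.

2.31 hours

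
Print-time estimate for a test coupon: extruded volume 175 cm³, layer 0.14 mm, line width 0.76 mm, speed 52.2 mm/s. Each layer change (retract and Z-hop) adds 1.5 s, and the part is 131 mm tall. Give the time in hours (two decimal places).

Bead cross-section = 0.14 × 0.76, so 0.1064 mm².
Path length: 175000 mm³ / 0.1064 mm² → 1644736.8 mm.
Extrusion time: 1644736.8 / 52.2 → 31508.4 s.
Layer count = ceil(131 / 0.14) = 936.
Layer-change overhead = 936 × 1.5, so 1404 s.
Altogether 31508.4 + 1404 = 32912.4 s, i.e. 9.14 hours.

9.14 hours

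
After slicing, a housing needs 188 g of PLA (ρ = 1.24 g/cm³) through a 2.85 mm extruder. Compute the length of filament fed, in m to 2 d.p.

Volume = 188 g / 1.24 g·cm⁻³ = 151.6129 cm³ = 151612.9 mm³.
A = π r² = π × 1.425² = 6.3794 mm².
Length = 151612.9 / 6.3794 = 23766.01 mm = 23.77 m.

23.77 m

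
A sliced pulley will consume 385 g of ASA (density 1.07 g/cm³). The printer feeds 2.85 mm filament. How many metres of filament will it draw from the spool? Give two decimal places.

56.40 m

Extruded volume: 385/1.07 = 359.8131 cm³ (359813.1 mm³).
Cross-section of 2.85 mm filament: π·(2.85/2)² = 6.3794 mm².
Length = 359813.1 / 6.3794 = 56402.34 mm = 56.40 m.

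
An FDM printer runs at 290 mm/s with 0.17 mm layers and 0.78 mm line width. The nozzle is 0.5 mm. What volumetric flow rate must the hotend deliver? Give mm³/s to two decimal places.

Bead cross-section: 0.17 × 0.78 → 0.1326 mm².
Q = v·A = 290 × 0.1326 = 38.45 mm³/s.

38.45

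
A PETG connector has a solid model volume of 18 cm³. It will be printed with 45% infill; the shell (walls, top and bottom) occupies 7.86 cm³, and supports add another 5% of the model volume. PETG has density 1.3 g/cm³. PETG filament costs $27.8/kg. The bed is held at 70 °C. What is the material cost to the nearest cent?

$0.48

Volume inside the shell = 18 − 7.86 = 10.14 cm³.
Infill deposited: 0.45 × 10.14 → 4.563 cm³.
Support = 0.05 × 18 = 0.9 cm³.
Deposited volume: 7.86 + 4.563 + 0.9 → 13.323 cm³.
Mass: 13.323 × 1.3 → 17.3199 g.
At $27.8/kg: 17.3199/1000 × 27.8 = $0.48.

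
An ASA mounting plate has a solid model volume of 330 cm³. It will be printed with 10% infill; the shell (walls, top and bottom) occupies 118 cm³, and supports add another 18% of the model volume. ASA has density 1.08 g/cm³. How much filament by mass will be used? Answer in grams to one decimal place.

Volume inside the shell = 330 − 118 = 212 cm³.
Infill deposited = 0.10 × 212 = 21.2 cm³.
Support = 0.18 × 330 = 59.4 cm³.
Total extruded = 118 + 21.2 + 59.4 = 198.6 cm³.
Mass = 198.6 × 1.08 = 214.488 g.

214.5 g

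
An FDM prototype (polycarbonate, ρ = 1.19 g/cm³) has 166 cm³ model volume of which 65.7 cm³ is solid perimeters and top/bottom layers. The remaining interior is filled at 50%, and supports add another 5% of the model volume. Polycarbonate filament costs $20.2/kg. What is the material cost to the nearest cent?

$2.98

Interior volume = 166 − 65.7 = 100.3 cm³.
Deposited infill: 0.50 × 100.3 → 50.15 cm³.
Support = 0.05 × 166 = 8.3 cm³.
Total printed volume = 65.7 + 50.15 + 8.3, so 124.15 cm³.
Mass = 124.15 × 1.19 = 147.7385 g.
At $20.2/kg: 147.7385/1000 × 20.2 = $2.98.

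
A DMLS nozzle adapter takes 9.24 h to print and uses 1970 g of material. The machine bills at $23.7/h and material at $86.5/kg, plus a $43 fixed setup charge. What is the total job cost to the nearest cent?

$432.39

Machine-time cost = 23.7 × 9.24 = $218.988.
Material charge = 86.5 × 1970/1000, so $170.405.
Total = 218.988 + 170.405 + 43 = 432.393 ≈ $432.39.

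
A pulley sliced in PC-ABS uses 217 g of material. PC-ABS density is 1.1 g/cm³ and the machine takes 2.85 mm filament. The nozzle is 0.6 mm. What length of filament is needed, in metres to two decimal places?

Extruded volume: 217/1.1 = 197.2727 cm³ (197272.7 mm³).
Cross-section of 2.85 mm filament: π·(2.85/2)² = 6.3794 mm².
Length = 197272.7 / 6.3794 = 30923.39 mm = 30.92 m.

30.92 m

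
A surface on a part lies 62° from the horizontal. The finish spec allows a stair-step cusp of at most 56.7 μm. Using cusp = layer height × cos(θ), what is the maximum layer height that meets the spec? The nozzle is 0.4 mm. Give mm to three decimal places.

cos(62°) = 0.4695; t_max = 0.0567/0.4695 = 0.121 mm.

0.121 mm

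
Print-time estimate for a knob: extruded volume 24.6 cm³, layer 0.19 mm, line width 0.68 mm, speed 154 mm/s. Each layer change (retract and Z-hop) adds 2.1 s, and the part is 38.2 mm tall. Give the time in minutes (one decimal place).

Extrusion cross-section = 0.19 × 0.68 = 0.1292 mm².
Toolpath length = 24.6 cm³ / 0.1292 mm² = 24600 / 0.1292 = 190402.5 mm.
Extrusion time = 190402.5 / 154, so 1236.4 s.
Layers = ⌈38.2/0.19⌉ = 202.
Non-print overhead = 202 × 2.1, so 424.2 s.
Total = 1236.4 + 424.2 = 1660.6 s = 27.7 minutes.

27.7 minutes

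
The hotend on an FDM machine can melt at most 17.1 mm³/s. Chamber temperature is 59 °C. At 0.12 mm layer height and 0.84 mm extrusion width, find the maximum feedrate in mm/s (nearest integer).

Extrusion cross-section = 0.12 × 0.84, so 0.1008 mm².
Max speed = 17.1 / 0.1008 = 169.64 ≈ 170 mm/s.

170 mm/s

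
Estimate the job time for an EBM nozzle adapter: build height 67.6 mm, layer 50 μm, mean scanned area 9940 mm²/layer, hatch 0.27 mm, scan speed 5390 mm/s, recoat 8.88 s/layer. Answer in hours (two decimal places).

Number of layers: 67.6 / 0.05 → 1352 (rounded up).
Hatch length per layer: 9940 / 0.27 → 36814.8 mm.
Per-layer scan time = 36814.8 / 5390, so 6.8302 s.
Per-layer time = 6.8302 + 8.88 = 15.7102 s.
Total: 1352 × 15.7102 s = 21240.1904 s → 5.90 hours.

5.90 hours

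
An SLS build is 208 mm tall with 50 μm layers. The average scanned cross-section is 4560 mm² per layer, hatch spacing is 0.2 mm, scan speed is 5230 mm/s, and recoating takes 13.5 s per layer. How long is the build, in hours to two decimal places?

20.64 hours

Layers = ⌈208/0.05⌉ = 4160.
Hatch length per layer = 4560 / 0.2, so 22800 mm.
Scan time per layer = 22800 / 5230, so 4.3595 s.
Layer cycle = 4.3595 + 13.5 = 17.8595 s.
4160 layers × 17.8595 s/layer = 74295.52 s, i.e. 20.64 hours.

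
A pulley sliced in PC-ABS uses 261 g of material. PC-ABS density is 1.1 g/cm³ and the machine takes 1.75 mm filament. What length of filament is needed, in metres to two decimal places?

Extruded volume: 261/1.1 = 237.2727 cm³ (237272.7 mm³).
Cross-section of 1.75 mm filament: π·(1.75/2)² = 2.4053 mm².
Length = 237272.7 / 2.4053 = 98645.78 mm = 98.65 m.

98.65 m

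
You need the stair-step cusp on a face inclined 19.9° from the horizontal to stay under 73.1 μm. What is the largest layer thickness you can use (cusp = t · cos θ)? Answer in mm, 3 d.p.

0.078 mm

t = h_c / cos θ = 0.0731 / 0.9403 = 0.078 mm.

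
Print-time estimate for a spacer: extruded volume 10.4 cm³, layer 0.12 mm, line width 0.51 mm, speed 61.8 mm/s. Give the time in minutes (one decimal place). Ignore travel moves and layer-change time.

45.8 minutes

Extrusion cross-section: 0.12 × 0.51 → 0.0612 mm².
Path length: 10400 mm³ / 0.0612 mm² → 169934.6 mm.
Extrusion time: 169934.6 / 61.8 → 2749.8 s.
2749.8 s = 45.8 minutes.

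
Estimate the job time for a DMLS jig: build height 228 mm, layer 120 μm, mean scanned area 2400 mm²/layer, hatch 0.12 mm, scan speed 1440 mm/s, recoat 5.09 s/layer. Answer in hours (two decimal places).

10.02 hours

Layers = ⌈228/0.12⌉ = 1900.
Scan path per layer = 2400 / 0.12, so 20000 mm.
Per-layer scan time: 20000 / 1440 → 13.8889 s.
Time per layer = 13.8889 + 5.09 = 18.9789 s.
1900 layers × 18.9789 s/layer = 36059.91 s, i.e. 10.02 hours.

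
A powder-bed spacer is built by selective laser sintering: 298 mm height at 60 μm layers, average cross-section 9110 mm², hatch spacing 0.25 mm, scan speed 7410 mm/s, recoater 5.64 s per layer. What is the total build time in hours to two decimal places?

Layer count = ceil(298 / 0.06) = 4967.
Scan path per layer = 9110 / 0.25 = 36440 mm.
Scan time per layer = 36440 / 7410 = 4.9177 s.
Time per layer: 4.9177 + 5.64 → 10.5577 s.
Build time = 4967 × 10.5577 = 52440.0959 s = 14.57 hours.

14.57 hours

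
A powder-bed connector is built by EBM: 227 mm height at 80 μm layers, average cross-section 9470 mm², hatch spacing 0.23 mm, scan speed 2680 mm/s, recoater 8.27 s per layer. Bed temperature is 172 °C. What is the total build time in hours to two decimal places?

18.63 hours

Number of layers: 227 / 0.08 → 2838 (rounded up).
Per-layer scan distance: 9470 / 0.23 → 41173.9 mm.
Scan time per layer = 41173.9 / 2680 = 15.3634 s.
Layer cycle: 15.3634 + 8.27 → 23.6334 s.
Total: 2838 × 23.6334 s = 67071.5892 s → 18.63 hours.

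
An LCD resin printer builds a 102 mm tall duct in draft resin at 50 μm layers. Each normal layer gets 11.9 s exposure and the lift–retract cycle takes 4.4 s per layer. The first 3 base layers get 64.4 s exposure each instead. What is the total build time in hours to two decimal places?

Layer count = ceil(102 / 0.05) = 2040.
Bottom layers = 3 × (64.4 + 4.4) = 206.4 s.
Remaining layers = 2037 × (11.9 + 4.4) = 33203.1 s.
Total = 206.4 + 33203.1 = 33409.5 s = 9.28 hours.

9.28 hours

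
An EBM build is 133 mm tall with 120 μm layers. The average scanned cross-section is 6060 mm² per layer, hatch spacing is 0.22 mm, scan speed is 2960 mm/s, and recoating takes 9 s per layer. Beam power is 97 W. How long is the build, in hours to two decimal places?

Layer count = ceil(133 / 0.12) = 1109.
Per-layer scan distance = 6060 / 0.22, so 27545.5 mm.
Beam time per layer = 27545.5 / 2960, so 9.3059 s.
Per-layer time = 9.3059 + 9 = 18.3059 s.
Total: 1109 × 18.3059 s = 20301.2431 s → 5.64 hours.

5.64 hours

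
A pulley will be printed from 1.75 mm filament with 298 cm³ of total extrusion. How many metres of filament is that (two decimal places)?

123.89 m

Cross-section of 1.75 mm filament: π·(1.75/2)² = 2.4053 mm².
L = 298000 mm³ / 2.4053 mm² = 123893.07 mm, i.e. 123.89 m.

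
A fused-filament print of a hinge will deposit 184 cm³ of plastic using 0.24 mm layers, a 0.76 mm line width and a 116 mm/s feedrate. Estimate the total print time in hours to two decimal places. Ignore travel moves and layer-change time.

2.42 hours

Bead cross-section = 0.24 × 0.76 = 0.1824 mm².
Total extruded path = 184000/0.1824 = 1008771.9 mm.
Print-move time: 1008771.9 / 116 → 8696.3 s.
In the requested units: 8696.3 s = 2.42 hours.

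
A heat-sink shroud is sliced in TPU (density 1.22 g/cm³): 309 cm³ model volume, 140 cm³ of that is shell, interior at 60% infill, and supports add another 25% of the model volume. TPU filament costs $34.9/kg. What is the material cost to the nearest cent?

$13.57

Volume inside the shell: 309 − 140 → 169 cm³.
Infill volume: 0.60 × 169 → 101.4 cm³.
Support = 0.25 × 309 = 77.25 cm³.
Deposited volume = 140 + 101.4 + 77.25, so 318.65 cm³.
Mass = 318.65 × 1.22 = 388.753 g.
At $34.9/kg: 388.753/1000 × 34.9 = $13.57.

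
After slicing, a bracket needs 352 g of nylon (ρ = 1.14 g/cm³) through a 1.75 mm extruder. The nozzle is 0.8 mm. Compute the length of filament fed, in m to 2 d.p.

128.37 m

Extruded volume: 352/1.14 = 308.7719 cm³ (308771.9 mm³).
A = π r² = π × 0.875² = 2.4053 mm².
L = V/A = 308771.9/2.4053 = 128371.47 mm → 128.37 m.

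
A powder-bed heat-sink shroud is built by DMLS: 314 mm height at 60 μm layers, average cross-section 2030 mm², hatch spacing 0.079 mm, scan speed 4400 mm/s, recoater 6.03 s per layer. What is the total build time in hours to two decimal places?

17.26 hours

Layers = ⌈314/0.06⌉ = 5234.
Per-layer scan distance = 2030 / 0.079, so 25696.2 mm.
Laser time per layer = 25696.2 / 4400 = 5.84 s.
Per-layer time = 5.84 + 6.03, so 11.87 s.
Total: 5234 × 11.87 s = 62127.58 s → 17.26 hours.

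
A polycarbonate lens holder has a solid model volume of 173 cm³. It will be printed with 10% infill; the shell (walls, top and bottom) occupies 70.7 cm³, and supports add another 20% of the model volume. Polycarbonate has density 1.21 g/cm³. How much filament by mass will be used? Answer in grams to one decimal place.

139.8 g

Volume inside the shell = 173 − 70.7 = 102.3 cm³.
Deposited infill = 0.10 × 102.3 = 10.23 cm³.
Support = 0.20 × 173 = 34.6 cm³.
Deposited volume = 70.7 + 10.23 + 34.6 = 115.53 cm³.
Mass: 115.53 × 1.21 → 139.7913 g.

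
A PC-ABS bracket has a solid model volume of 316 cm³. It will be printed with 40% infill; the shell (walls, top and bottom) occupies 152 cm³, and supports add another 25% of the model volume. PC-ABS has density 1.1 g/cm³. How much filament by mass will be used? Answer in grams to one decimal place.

326.3 g

Volume inside the shell: 316 − 152 → 164 cm³.
Deposited infill = 0.40 × 164 = 65.6 cm³.
Support = 0.25 × 316, so 79 cm³.
Total printed volume = 152 + 65.6 + 79, so 296.6 cm³.
Mass: 296.6 × 1.1 → 326.26 g.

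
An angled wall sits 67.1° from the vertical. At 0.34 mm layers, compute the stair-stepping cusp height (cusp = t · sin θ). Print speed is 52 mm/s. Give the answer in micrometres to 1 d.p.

h_c = t·sin θ = 0.34 × 0.9212 = 0.313208 mm (313.2 μm).

313.2 μm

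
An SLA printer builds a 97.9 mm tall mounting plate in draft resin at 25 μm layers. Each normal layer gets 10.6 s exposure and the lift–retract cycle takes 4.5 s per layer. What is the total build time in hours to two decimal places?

16.43 hours

Number of layers: 97.9 / 0.025 → 3916 (rounded up).
Each layer takes: 10.6 + 4.5 → 15.1 s.
Build time: 3916 × 15.1 s = 59131.6 s, i.e. 16.43 hours.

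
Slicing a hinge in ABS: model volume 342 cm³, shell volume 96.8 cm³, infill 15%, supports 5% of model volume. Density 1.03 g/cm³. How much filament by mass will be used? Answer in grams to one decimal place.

Interior volume = 342 − 96.8, so 245.2 cm³.
Infill deposited = 0.15 × 245.2 = 36.78 cm³.
Support = 0.05 × 342 = 17.1 cm³.
Total extruded: 96.8 + 36.78 + 17.1 → 150.68 cm³.
Mass: 150.68 × 1.03 → 155.2004 g.

155.2 g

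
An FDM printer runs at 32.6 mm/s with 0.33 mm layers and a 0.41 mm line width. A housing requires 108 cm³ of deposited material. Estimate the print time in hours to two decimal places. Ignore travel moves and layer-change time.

6.80 hours

Bead cross-section: 0.33 × 0.41 → 0.1353 mm².
Path length: 108000 mm³ / 0.1353 mm² → 798226.2 mm.
Time extruding = 798226.2 / 32.6, so 24485.5 s.
That's 24485.5 s → 6.80 hours.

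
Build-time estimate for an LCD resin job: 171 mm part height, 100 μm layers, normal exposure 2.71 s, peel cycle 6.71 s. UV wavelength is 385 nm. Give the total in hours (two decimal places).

Layer count = ceil(171 / 0.1) = 1710.
Cycle time: 2.71 + 6.71 → 9.42 s.
Build time: 1710 × 9.42 s = 16108.2 s, i.e. 4.47 hours.

4.47 hours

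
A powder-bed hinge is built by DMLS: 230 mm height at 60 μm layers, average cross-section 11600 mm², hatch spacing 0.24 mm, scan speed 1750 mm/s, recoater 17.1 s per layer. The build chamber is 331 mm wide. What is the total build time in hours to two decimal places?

Layers = ⌈230/0.06⌉ = 3834.
Hatch length per layer = 11600 / 0.24 = 48333.3 mm.
Per-layer scan time = 48333.3 / 1750, so 27.619 s.
Layer cycle: 27.619 + 17.1 → 44.719 s.
3834 layers × 44.719 s/layer = 171452.646 s, i.e. 47.63 hours.

47.63 hours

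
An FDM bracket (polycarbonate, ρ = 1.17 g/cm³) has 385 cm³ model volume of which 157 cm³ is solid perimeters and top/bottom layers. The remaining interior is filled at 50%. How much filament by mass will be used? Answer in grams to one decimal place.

317.1 g

Infill region = 385 − 157, so 228 cm³.
Deposited infill: 0.50 × 228 → 114 cm³.
Deposited volume = 157 + 114 = 271 cm³.
Mass: 271 × 1.17 → 317.07 g.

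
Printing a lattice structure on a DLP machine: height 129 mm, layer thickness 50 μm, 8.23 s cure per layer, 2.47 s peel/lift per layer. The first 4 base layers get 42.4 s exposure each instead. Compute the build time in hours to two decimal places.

Number of layers: 129 / 0.05 → 2580 (rounded up).
Bottom layers = 4 × (42.4 + 2.47) = 179.48 s.
Remaining layers = 2576 × (8.23 + 2.47) = 27563.2 s.
Total = 179.48 + 27563.2 = 27742.68 s = 7.71 hours.

7.71 hours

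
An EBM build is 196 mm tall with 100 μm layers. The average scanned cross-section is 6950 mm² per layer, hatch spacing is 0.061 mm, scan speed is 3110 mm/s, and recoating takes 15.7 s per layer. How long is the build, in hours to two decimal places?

28.49 hours

Layers = ⌈196/0.1⌉ = 1960.
Hatch length per layer = 6950 / 0.061, so 113934.4 mm.
Beam time per layer = 113934.4 / 3110, so 36.6349 s.
Layer cycle = 36.6349 + 15.7, so 52.3349 s.
Build time = 1960 × 52.3349 = 102576.404 s = 28.49 hours.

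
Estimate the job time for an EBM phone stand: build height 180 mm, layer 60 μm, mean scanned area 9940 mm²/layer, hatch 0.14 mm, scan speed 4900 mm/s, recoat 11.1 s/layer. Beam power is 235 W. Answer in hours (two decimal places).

Number of layers: 180 / 0.06 → 3000 (rounded up).
Scan path per layer: 9940 / 0.14 → 71000 mm.
Scan time per layer = 71000 / 4900, so 14.4898 s.
Time per layer: 14.4898 + 11.1 → 25.5898 s.
Build time = 3000 × 25.5898 = 76769.4 s = 21.32 hours.

21.32 hours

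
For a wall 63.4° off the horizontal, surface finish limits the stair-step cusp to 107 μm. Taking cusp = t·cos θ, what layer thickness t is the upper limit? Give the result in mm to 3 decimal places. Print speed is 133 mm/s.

0.239 mm

cos(63.4°) = 0.4478; t_max = 0.107/0.4478 = 0.239 mm.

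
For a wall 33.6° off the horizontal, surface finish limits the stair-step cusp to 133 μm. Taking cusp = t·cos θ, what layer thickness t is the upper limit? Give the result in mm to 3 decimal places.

0.160 mm

t = h_c / cos θ = 0.133 / 0.8329 = 0.160 mm.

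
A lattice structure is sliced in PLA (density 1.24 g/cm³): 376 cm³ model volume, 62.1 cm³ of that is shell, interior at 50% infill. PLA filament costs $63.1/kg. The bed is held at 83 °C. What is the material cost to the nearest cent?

$17.14

Volume inside the shell: 376 − 62.1 → 313.9 cm³.
Infill volume: 0.50 × 313.9 → 156.95 cm³.
Total extruded = 62.1 + 156.95, so 219.05 cm³.
Mass = 219.05 × 1.24, so 271.622 g.
Cost = 271.622 g / 1000 × $63.1/kg = $17.14.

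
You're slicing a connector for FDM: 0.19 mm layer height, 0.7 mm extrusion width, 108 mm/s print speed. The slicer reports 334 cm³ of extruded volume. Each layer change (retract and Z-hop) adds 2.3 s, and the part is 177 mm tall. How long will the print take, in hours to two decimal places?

Extrusion cross-section: 0.19 × 0.7 → 0.133 mm².
Total extruded path = 334000/0.133 = 2511278.2 mm.
Time extruding = 2511278.2 / 108 = 23252.6 s.
Number of layers: 177 / 0.19 → 932 (rounded up).
Z-hop total = 932 × 2.3, so 2143.6 s.
Altogether 23252.6 + 2143.6 = 25396.2 s, i.e. 7.05 hours.

7.05 hours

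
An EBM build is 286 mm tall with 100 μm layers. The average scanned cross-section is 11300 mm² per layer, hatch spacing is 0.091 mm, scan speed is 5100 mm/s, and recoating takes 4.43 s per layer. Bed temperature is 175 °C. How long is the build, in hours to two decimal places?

Layers = ⌈286/0.1⌉ = 2860.
Scan path per layer: 11300 / 0.091 → 124175.8 mm.
Scan time per layer = 124175.8 / 5100 = 24.3482 s.
Time per layer = 24.3482 + 4.43, so 28.7782 s.
Build time = 2860 × 28.7782 = 82305.652 s = 22.86 hours.

22.86 hours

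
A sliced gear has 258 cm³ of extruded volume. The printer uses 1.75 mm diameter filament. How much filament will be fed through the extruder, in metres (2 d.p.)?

107.26 m

Filament cross-section = π × (1.75/2)² = 2.4053 mm².
L = 258000 mm³ / 2.4053 mm² = 107263.13 mm, i.e. 107.26 m.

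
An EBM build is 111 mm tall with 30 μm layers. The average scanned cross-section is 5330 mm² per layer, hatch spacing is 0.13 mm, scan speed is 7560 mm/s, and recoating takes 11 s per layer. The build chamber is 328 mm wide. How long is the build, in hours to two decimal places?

16.88 hours

Layers = ⌈111/0.03⌉ = 3700.
Scan path per layer = 5330 / 0.13 = 41000 mm.
Beam time per layer = 41000 / 7560 = 5.4233 s.
Layer cycle: 5.4233 + 11 → 16.4233 s.
Total: 3700 × 16.4233 s = 60766.21 s → 16.88 hours.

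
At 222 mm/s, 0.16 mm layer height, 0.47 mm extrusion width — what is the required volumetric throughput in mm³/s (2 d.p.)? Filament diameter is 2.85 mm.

16.69

A = 0.16 × 0.47, so 0.0752 mm².
Q = v·A = 222 × 0.0752 = 16.69 mm³/s.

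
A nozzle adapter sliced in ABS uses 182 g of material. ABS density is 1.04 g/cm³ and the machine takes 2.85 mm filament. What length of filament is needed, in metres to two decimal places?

Volume = 182 g / 1.04 g·cm⁻³ = 175 cm³ = 175000 mm³.
Cross-section of 2.85 mm filament: π·(2.85/2)² = 6.3794 mm².
Length = 175000 / 6.3794 = 27432.05 mm = 27.43 m.

27.43 m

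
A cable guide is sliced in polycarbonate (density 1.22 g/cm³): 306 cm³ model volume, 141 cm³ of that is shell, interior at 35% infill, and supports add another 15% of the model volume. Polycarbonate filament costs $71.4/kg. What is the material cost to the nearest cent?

Volume inside the shell = 306 − 141, so 165 cm³.
Deposited infill = 0.35 × 165 = 57.75 cm³.
Support: 0.15 × 306 → 45.9 cm³.
Total extruded: 141 + 57.75 + 45.9 → 244.65 cm³.
Mass = 244.65 × 1.22, so 298.473 g.
At $71.4/kg: 298.473/1000 × 71.4 = $21.31.

$21.31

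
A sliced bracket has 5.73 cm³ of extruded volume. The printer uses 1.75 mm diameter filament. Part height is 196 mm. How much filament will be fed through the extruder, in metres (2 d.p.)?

Cross-section of 1.75 mm filament: π·(1.75/2)² = 2.4053 mm².
L = 5730 mm³ / 2.4053 mm² = 2382.24 mm, i.e. 2.38 m.

2.38 m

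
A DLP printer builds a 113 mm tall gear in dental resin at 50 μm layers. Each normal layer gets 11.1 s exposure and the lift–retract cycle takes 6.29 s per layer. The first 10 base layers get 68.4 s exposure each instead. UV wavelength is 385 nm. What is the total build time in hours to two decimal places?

Layers = ⌈113/0.05⌉ = 2260.
Burn-in layers: 10 × (68.4 + 6.29) → 746.9 s.
Remaining layers: 2250 × (11.1 + 6.29) → 39127.5 s.
Total = 746.9 + 39127.5 = 39874.4 s = 11.08 hours.

11.08 hours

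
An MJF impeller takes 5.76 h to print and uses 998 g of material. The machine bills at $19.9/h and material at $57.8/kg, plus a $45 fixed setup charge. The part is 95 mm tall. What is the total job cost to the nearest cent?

$217.31

Time charge = 19.9 × 5.76, so $114.624.
Material charge = 57.8 × 998/1000, so $57.6844.
Adding setup: 114.624 + 57.6844 + 45 → 217.3084 ≈ $217.31.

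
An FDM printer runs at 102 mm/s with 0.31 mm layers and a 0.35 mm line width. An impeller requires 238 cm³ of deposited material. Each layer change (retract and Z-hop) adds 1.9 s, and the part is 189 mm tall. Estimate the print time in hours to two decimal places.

Bead cross-section = 0.31 × 0.35, so 0.1085 mm².
Toolpath length = 238 cm³ / 0.1085 mm² = 238000 / 0.1085 = 2193548.4 mm.
Print-move time: 2193548.4 / 102 → 21505.4 s.
Layers = ⌈189/0.31⌉ = 610.
Non-print overhead = 610 × 1.9, so 1159 s.
Total = 21505.4 + 1159 = 22664.4 s = 6.30 hours.

6.30 hours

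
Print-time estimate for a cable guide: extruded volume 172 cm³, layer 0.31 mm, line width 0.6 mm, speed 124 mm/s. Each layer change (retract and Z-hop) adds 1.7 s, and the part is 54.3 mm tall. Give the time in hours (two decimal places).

Line area = 0.31 × 0.6, so 0.186 mm².
Toolpath length = 172 cm³ / 0.186 mm² = 172000 / 0.186 = 924731.2 mm.
Print-move time: 924731.2 / 124 → 7457.5 s.
Number of layers: 54.3 / 0.31 → 176 (rounded up).
Layer-change overhead = 176 × 1.7 = 299.2 s.
Total = 7457.5 + 299.2 = 7756.7 s = 2.15 hours.

2.15 hours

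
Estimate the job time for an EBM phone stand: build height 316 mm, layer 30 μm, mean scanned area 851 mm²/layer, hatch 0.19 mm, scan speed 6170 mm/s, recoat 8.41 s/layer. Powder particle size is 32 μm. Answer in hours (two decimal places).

Layer count = ceil(316 / 0.03) = 10534.
Hatch length per layer = 851 / 0.19 = 4478.9 mm.
Scan time per layer = 4478.9 / 6170 = 0.7259 s.
Time per layer: 0.7259 + 8.41 → 9.1359 s.
Total: 10534 × 9.1359 s = 96237.5706 s → 26.73 hours.

26.73 hours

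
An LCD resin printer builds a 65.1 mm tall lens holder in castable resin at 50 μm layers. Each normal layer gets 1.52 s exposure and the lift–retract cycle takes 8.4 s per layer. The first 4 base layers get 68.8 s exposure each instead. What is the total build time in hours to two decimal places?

Number of layers: 65.1 / 0.05 → 1302 (rounded up).
Base layers: 4 × (68.8 + 8.4) → 308.8 s.
Remaining layers = 1298 × (1.52 + 8.4), so 12876.16 s.
Total = 308.8 + 12876.16 = 13184.96 s = 3.66 hours.

3.66 hours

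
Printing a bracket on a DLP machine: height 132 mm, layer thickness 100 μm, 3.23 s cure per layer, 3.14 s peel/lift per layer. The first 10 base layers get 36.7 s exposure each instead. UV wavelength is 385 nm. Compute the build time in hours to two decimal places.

2.43 hours

Layers = ⌈132/0.1⌉ = 1320.
Burn-in layers: 10 × (36.7 + 3.14) → 398.4 s.
Regular layers: 1310 × (3.23 + 3.14) → 8344.7 s.
Sum: 398.4 + 8344.7 = 8743.1 s → 2.43 hours.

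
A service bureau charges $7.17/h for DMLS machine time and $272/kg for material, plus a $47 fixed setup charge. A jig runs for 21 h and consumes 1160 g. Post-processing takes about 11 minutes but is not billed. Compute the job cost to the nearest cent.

$513.09

Machine-time cost = 7.17 × 21, so $150.57.
Material charge = 272 × 1160/1000 = $315.52.
Adding setup: 150.57 + 315.52 + 47 → $513.09.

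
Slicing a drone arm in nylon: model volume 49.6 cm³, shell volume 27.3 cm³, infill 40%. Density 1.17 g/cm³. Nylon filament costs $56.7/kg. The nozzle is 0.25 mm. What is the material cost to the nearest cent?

Interior volume: 49.6 − 27.3 → 22.3 cm³.
Deposited infill = 0.40 × 22.3, so 8.92 cm³.
Total extruded: 27.3 + 8.92 → 36.22 cm³.
Mass = 36.22 × 1.17, so 42.3774 g.
Cost = 42.3774 g / 1000 × $56.7/kg = $2.40.

$2.40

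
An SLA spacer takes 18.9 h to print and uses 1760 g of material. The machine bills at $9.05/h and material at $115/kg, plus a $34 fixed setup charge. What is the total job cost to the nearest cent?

$407.45

Time charge = 9.05 × 18.9 = $171.045.
Feedstock cost: 115 × 1760/1000 → $202.40.
Total = 171.045 + 202.40 + 34 = 407.445 ≈ $407.45.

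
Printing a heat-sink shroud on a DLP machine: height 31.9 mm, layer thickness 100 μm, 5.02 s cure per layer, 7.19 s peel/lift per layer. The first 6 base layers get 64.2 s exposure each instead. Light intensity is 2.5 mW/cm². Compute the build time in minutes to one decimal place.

70.8 minutes

Layer count = ceil(31.9 / 0.1) = 319.
Bottom layers: 6 × (64.2 + 7.19) → 428.34 s.
Normal layers = 313 × (5.02 + 7.19) = 3821.73 s.
Total = 428.34 + 3821.73 = 4250.07 s = 70.8 minutes.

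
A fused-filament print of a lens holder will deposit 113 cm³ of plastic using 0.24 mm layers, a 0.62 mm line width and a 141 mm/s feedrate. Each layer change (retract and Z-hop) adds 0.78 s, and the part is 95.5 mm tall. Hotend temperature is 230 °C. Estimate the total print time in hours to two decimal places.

Line area: 0.24 × 0.62 → 0.1488 mm².
Path length: 113000 mm³ / 0.1488 mm² → 759408.6 mm.
Time extruding = 759408.6 / 141 = 5385.9 s.
Number of layers: 95.5 / 0.24 → 398 (rounded up).
Layer-change overhead = 398 × 0.78 = 310.44 s.
Altogether 5385.9 + 310.44 = 5696.34 s, i.e. 1.58 hours.

1.58 hours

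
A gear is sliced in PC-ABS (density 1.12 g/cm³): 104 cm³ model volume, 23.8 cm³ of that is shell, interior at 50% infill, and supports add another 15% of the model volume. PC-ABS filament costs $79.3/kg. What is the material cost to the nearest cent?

$7.06

Infill region = 104 − 23.8 = 80.2 cm³.
Infill deposited = 0.50 × 80.2, so 40.1 cm³.
Support = 0.15 × 104 = 15.6 cm³.
Total extruded: 23.8 + 40.1 + 15.6 → 79.5 cm³.
Mass: 79.5 × 1.12 → 89.04 g.
At $79.3/kg: 89.04/1000 × 79.3 = $7.06.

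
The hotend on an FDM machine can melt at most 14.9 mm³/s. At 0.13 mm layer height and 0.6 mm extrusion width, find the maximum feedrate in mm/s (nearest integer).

191 mm/s

Bead cross-section = 0.13 × 0.6, so 0.078 mm².
v_max = Q/A = 14.9/0.078 = 191.03 mm/s → 191 mm/s.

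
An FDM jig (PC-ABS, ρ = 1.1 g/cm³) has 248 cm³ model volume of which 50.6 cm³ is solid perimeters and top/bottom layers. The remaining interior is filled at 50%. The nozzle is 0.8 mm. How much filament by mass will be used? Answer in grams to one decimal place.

164.2 g

Infill region: 248 − 50.6 → 197.4 cm³.
Deposited infill = 0.50 × 197.4 = 98.7 cm³.
Deposited volume: 50.6 + 98.7 → 149.3 cm³.
Mass = 149.3 × 1.1 = 164.23 g.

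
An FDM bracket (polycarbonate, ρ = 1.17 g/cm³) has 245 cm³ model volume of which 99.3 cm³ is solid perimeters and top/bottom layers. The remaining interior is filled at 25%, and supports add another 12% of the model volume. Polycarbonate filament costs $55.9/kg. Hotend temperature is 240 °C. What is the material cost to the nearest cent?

Infill region = 245 − 99.3 = 145.7 cm³.
Infill volume = 0.25 × 145.7, so 36.425 cm³.
Support: 0.12 × 245 → 29.4 cm³.
Deposited volume = 99.3 + 36.425 + 29.4, so 165.125 cm³.
Mass = 165.125 × 1.17, so 193.19625 g.
At $55.9/kg: 193.19625/1000 × 55.9 = $10.80.

$10.80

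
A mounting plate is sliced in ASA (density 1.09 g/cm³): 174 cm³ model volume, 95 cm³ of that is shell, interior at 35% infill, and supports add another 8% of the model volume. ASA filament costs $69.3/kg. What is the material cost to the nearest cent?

$10.32

Infill region = 174 − 95 = 79 cm³.
Deposited infill: 0.35 × 79 → 27.65 cm³.
Support = 0.08 × 174, so 13.92 cm³.
Total extruded = 95 + 27.65 + 13.92 = 136.57 cm³.
Mass: 136.57 × 1.09 → 148.8613 g.
Cost = 148.8613 g / 1000 × $69.3/kg = $10.32.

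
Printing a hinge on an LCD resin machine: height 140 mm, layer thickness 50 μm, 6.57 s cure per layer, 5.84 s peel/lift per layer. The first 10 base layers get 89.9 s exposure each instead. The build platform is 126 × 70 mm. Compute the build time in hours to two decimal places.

9.88 hours

Layer count = ceil(140 / 0.05) = 2800.
Bottom layers = 10 × (89.9 + 5.84) = 957.4 s.
Normal layers = 2790 × (6.57 + 5.84), so 34623.9 s.
Total = 957.4 + 34623.9 = 35581.3 s = 9.88 hours.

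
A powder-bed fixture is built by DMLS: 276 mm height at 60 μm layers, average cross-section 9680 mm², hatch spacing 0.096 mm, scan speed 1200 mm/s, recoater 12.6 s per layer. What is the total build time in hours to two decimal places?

Layer count = ceil(276 / 0.06) = 4600.
Per-layer scan distance = 9680 / 0.096, so 100833.3 mm.
Per-layer scan time = 100833.3 / 1200 = 84.0278 s.
Time per layer: 84.0278 + 12.6 → 96.6278 s.
Build time = 4600 × 96.6278 = 444487.88 s = 123.47 hours.

123.47 hours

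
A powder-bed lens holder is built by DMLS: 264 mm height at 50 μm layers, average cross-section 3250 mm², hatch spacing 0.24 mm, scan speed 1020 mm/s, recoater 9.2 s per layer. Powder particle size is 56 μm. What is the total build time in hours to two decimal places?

32.97 hours

Layer count = ceil(264 / 0.05) = 5280.
Hatch length per layer: 3250 / 0.24 → 13541.7 mm.
Laser time per layer: 13541.7 / 1020 → 13.2762 s.
Per-layer time = 13.2762 + 9.2 = 22.4762 s.
Build time = 5280 × 22.4762 = 118674.336 s = 32.97 hours.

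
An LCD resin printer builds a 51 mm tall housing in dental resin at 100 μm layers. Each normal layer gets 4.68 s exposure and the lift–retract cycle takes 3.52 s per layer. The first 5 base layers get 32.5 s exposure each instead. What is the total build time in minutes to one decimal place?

Number of layers: 51 / 0.1 → 510 (rounded up).
Burn-in layers = 5 × (32.5 + 3.52) = 180.1 s.
Regular layers = 505 × (4.68 + 3.52), so 4141 s.
Total = 180.1 + 4141 = 4321.1 s = 72.0 minutes.

72.0 minutes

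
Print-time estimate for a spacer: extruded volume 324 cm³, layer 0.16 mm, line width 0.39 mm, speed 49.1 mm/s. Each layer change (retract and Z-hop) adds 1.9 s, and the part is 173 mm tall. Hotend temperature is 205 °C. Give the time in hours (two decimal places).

Bead cross-section: 0.16 × 0.39 → 0.0624 mm².
Toolpath length = 324 cm³ / 0.0624 mm² = 324000 / 0.0624 = 5192307.7 mm.
Time extruding = 5192307.7 / 49.1, so 105749.6 s.
Layers = ⌈173/0.16⌉ = 1082.
Z-hop total = 1082 × 1.9 = 2055.8 s.
Altogether 105749.6 + 2055.8 = 107805.4 s, i.e. 29.95 hours.

29.95 hours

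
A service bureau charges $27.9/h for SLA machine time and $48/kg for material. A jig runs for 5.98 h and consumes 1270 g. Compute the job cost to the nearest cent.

$227.80

Machine-time cost = 27.9 × 5.98, so $166.842.
Material charge: 48 × 1270/1000 → $60.96.
Job cost: 166.842 + 60.96 = 227.802 ≈ $227.80.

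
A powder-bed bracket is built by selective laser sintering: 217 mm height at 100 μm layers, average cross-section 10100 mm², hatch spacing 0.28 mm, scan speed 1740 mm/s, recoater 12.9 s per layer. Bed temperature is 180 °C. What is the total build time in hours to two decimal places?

20.27 hours

Layers = ⌈217/0.1⌉ = 2170.
Scan path per layer = 10100 / 0.28, so 36071.4 mm.
Per-layer scan time: 36071.4 / 1740 → 20.7307 s.
Per-layer time: 20.7307 + 12.9 → 33.6307 s.
Total: 2170 × 33.6307 s = 72978.619 s → 20.27 hours.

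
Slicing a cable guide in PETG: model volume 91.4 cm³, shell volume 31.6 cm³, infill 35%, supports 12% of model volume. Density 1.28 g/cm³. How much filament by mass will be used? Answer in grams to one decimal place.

Interior volume: 91.4 − 31.6 → 59.8 cm³.
Infill volume = 0.35 × 59.8 = 20.93 cm³.
Support = 0.12 × 91.4, so 10.968 cm³.
Total extruded = 31.6 + 20.93 + 10.968 = 63.498 cm³.
Mass: 63.498 × 1.28 → 81.27744 g.

81.3 g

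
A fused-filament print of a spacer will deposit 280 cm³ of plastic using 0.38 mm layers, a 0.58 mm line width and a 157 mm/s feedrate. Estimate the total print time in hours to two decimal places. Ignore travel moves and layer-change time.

Bead cross-section = 0.38 × 0.58 = 0.2204 mm².
Total extruded path = 280000/0.2204 = 1270417.4 mm.
Extrusion time = 1270417.4 / 157 = 8091.8 s.
In the requested units: 8091.8 s = 2.25 hours.

2.25 hours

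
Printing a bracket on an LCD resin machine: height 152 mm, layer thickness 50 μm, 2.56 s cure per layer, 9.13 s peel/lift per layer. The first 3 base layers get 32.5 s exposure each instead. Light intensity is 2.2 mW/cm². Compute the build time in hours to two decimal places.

Layer count = ceil(152 / 0.05) = 3040.
Burn-in layers: 3 × (32.5 + 9.13) → 124.89 s.
Normal layers: 3037 × (2.56 + 9.13) → 35502.53 s.
Total = 124.89 + 35502.53 = 35627.42 s = 9.90 hours.

9.90 hours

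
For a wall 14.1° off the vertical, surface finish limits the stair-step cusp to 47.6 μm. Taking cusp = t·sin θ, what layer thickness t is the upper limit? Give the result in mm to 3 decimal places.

0.195 mm

t = h_c / sin θ = 0.0476 / 0.2436 = 0.195 mm.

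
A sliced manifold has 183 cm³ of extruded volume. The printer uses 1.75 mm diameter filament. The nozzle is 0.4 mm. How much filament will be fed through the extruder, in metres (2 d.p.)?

Cross-section of 1.75 mm filament: π·(1.75/2)² = 2.4053 mm².
L = 183000 mm³ / 2.4053 mm² = 76081.99 mm, i.e. 76.08 m.

76.08 m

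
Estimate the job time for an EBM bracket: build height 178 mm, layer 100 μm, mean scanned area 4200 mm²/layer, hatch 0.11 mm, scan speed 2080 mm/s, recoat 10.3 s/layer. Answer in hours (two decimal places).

Number of layers: 178 / 0.1 → 1780 (rounded up).
Hatch length per layer = 4200 / 0.11, so 38181.8 mm.
Beam time per layer = 38181.8 / 2080, so 18.3566 s.
Layer cycle: 18.3566 + 10.3 → 28.6566 s.
1780 layers × 28.6566 s/layer = 51008.748 s, i.e. 14.17 hours.

14.17 hours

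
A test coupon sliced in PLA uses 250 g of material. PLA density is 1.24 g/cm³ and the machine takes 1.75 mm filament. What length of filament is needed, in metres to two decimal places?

83.82 m

Extruded volume: 250/1.24 = 201.6129 cm³ (201612.9 mm³).
Filament cross-section = π × (1.75/2)² = 2.4053 mm².
Length = 201612.9 / 2.4053 = 83820.27 mm = 83.82 m.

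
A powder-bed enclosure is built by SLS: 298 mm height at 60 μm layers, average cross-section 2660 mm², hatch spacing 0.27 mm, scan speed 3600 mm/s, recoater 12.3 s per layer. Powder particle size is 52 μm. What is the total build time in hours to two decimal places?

Layer count = ceil(298 / 0.06) = 4967.
Per-layer scan distance: 2660 / 0.27 → 9851.9 mm.
Per-layer scan time = 9851.9 / 3600 = 2.7366 s.
Layer cycle = 2.7366 + 12.3, so 15.0366 s.
Build time = 4967 × 15.0366 = 74686.7922 s = 20.75 hours.

20.75 hours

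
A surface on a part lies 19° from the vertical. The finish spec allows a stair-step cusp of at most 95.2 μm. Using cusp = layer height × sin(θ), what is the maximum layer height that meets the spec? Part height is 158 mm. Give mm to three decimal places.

Layer height = cusp / sin(19°) = 0.0952 / 0.3256 = 0.292 mm.

0.292 mm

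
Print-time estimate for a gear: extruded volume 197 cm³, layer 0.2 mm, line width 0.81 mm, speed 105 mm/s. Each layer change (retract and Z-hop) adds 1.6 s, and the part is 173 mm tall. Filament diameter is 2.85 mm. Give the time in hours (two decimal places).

3.60 hours

Extrusion cross-section: 0.2 × 0.81 → 0.162 mm².
Total extruded path = 197000/0.162 = 1216049.4 mm.
Extrusion time = 1216049.4 / 105, so 11581.4 s.
Layer count = ceil(173 / 0.2) = 865.
Z-hop total = 865 × 1.6 = 1384 s.
Total = 11581.4 + 1384 = 12965.4 s = 3.60 hours.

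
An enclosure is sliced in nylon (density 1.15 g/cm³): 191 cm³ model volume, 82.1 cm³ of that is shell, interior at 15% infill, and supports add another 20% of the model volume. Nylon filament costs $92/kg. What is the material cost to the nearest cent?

Infill region: 191 − 82.1 → 108.9 cm³.
Infill deposited = 0.15 × 108.9 = 16.335 cm³.
Support: 0.20 × 191 → 38.2 cm³.
Total extruded = 82.1 + 16.335 + 38.2 = 136.635 cm³.
Mass = 136.635 × 1.15 = 157.13025 g.
At $92/kg: 157.13025/1000 × 92 = $14.46.

$14.46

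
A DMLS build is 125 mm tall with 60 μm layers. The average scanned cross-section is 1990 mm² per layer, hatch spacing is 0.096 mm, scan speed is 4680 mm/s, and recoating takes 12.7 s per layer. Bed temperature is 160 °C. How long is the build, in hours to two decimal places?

Number of layers: 125 / 0.06 → 2084 (rounded up).
Scan path per layer: 1990 / 0.096 → 20729.2 mm.
Per-layer scan time = 20729.2 / 4680, so 4.4293 s.
Per-layer time = 4.4293 + 12.7, so 17.1293 s.
Total: 2084 × 17.1293 s = 35697.4612 s → 9.92 hours.

9.92 hours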